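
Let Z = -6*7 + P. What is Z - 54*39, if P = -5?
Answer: -2153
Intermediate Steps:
Z = -47 (Z = -6*7 - 5 = -42 - 5 = -47)
Z - 54*39 = -47 - 54*39 = -47 - 27*78 = -47 - 2106 = -2153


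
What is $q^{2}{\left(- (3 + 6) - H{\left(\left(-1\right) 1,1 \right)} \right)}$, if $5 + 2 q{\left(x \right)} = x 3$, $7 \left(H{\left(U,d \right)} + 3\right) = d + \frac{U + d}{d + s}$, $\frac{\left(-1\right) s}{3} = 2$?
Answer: $\frac{6724}{49} \approx 137.22$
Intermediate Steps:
$s = -6$ ($s = \left(-3\right) 2 = -6$)
$H{\left(U,d \right)} = -3 + \frac{d}{7} + \frac{U + d}{7 \left(-6 + d\right)}$ ($H{\left(U,d \right)} = -3 + \frac{d + \frac{U + d}{d - 6}}{7} = -3 + \frac{d + \frac{U + d}{-6 + d}}{7} = -3 + \left(\frac{d}{7} + \frac{U + d}{7 \left(-6 + d\right)}\right) = -3 + \frac{d}{7} + \frac{U + d}{7 \left(-6 + d\right)}$)
$q{\left(x \right)} = - \frac{5}{2} + \frac{3 x}{2}$ ($q{\left(x \right)} = - \frac{5}{2} + \frac{x 3}{2} = - \frac{5}{2} + \frac{3 x}{2}$)
$q^{2}{\left(- (3 + 6) - H{\left(\left(-1\right) 1,1 \right)} \right)} = \left(- \frac{5}{2} + \frac{3 \left(- (3 + 6) - \frac{126 - 1 + 1^{2} - 26}{7 \left(-6 + 1\right)}\right)}{2}\right)^{2} = \left(- \frac{5}{2} + \frac{3 \left(\left(-1\right) 9 - \frac{126 - 1 + 1 - 26}{7 \left(-5\right)}\right)}{2}\right)^{2} = \left(- \frac{5}{2} + \frac{3 \left(-9 - \frac{1}{7} \left(- \frac{1}{5}\right) 100\right)}{2}\right)^{2} = \left(- \frac{5}{2} + \frac{3 \left(-9 - - \frac{20}{7}\right)}{2}\right)^{2} = \left(- \frac{5}{2} + \frac{3 \left(-9 + \frac{20}{7}\right)}{2}\right)^{2} = \left(- \frac{5}{2} + \frac{3}{2} \left(- \frac{43}{7}\right)\right)^{2} = \left(- \frac{5}{2} - \frac{129}{14}\right)^{2} = \left(- \frac{82}{7}\right)^{2} = \frac{6724}{49}$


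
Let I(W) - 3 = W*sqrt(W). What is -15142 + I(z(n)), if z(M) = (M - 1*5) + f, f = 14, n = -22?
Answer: -15139 - 13*I*sqrt(13) ≈ -15139.0 - 46.872*I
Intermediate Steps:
z(M) = 9 + M (z(M) = (M - 1*5) + 14 = (M - 5) + 14 = (-5 + M) + 14 = 9 + M)
I(W) = 3 + W**(3/2) (I(W) = 3 + W*sqrt(W) = 3 + W**(3/2))
-15142 + I(z(n)) = -15142 + (3 + (9 - 22)**(3/2)) = -15142 + (3 + (-13)**(3/2)) = -15142 + (3 - 13*I*sqrt(13)) = -15139 - 13*I*sqrt(13)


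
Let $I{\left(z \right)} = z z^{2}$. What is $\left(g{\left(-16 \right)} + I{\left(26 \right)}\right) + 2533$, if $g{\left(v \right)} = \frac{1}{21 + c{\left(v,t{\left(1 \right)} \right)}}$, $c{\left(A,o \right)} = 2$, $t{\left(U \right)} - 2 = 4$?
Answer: $\frac{462508}{23} \approx 20109.0$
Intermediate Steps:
$t{\left(U \right)} = 6$ ($t{\left(U \right)} = 2 + 4 = 6$)
$I{\left(z \right)} = z^{3}$
$g{\left(v \right)} = \frac{1}{23}$ ($g{\left(v \right)} = \frac{1}{21 + 2} = \frac{1}{23}$)
$\left(g{\left(-16 \right)} + I{\left(26 \right)}\right) + 2533 = \left(\frac{1}{23} + 26^{3}\right) + 2533 = \left(\frac{1}{23} + 17576\right) + 2533 = \frac{404249}{23} + 2533 = \frac{462508}{23}$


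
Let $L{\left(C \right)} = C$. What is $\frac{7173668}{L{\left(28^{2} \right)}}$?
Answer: $\frac{1793417}{196} \approx 9150.1$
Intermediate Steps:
$\frac{7173668}{L{\left(28^{2} \right)}} = \frac{7173668}{28^{2}} = \frac{7173668}{784} = 7173668 \cdot \frac{1}{784} = \frac{1793417}{196}$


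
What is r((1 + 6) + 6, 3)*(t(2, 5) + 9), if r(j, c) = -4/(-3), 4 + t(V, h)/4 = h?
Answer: 52/3 ≈ 17.333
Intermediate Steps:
t(V, h) = -16 + 4*h
r(j, c) = 4/3 (r(j, c) = -4*(-1/3) = 4/3)
r((1 + 6) + 6, 3)*(t(2, 5) + 9) = 4*((-16 + 4*5) + 9)/3 = 4*((-16 + 20) + 9)/3 = 4*(4 + 9)/3 = (4/3)*13 = 52/3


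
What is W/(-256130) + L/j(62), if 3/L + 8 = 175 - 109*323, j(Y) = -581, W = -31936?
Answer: 442286749/3547180960 ≈ 0.12469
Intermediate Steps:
L = -1/11680 (L = 3/(-8 + (175 - 109*323)) = 3/(-8 + (175 - 35207)) = 3/(-8 - 35032) = 3/(-35040) = 3*(-1/35040) = -1/11680 ≈ -8.5616e-5)
W/(-256130) + L/j(62) = -31936/(-256130) - 1/11680/(-581) = -31936*(-1/256130) - 1/11680*(-1/581) = 15968/128065 + 1/6786080 = 442286749/3547180960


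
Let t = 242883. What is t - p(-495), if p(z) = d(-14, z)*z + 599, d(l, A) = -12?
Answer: 236344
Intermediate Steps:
p(z) = 599 - 12*z (p(z) = -12*z + 599 = 599 - 12*z)
t - p(-495) = 242883 - (599 - 12*(-495)) = 242883 - (599 + 5940) = 242883 - 1*6539 = 242883 - 6539 = 236344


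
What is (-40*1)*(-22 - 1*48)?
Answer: 2800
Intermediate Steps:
(-40*1)*(-22 - 1*48) = -40*(-22 - 48) = -40*(-70) = 2800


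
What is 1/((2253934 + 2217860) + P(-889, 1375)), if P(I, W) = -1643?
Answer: 1/4470151 ≈ 2.2371e-7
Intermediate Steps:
1/((2253934 + 2217860) + P(-889, 1375)) = 1/((2253934 + 2217860) - 1643) = 1/(4471794 - 1643) = 1/4470151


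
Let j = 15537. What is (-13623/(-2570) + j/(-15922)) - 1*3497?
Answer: -35729664016/10229885 ≈ -3492.7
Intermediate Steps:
(-13623/(-2570) + j/(-15922)) - 1*3497 = (-13623/(-2570) + 15537/(-15922)) - 1*3497 = (-13623*(-1/2570) + 15537*(-1/15922)) - 3497 = (13623/2570 - 15537/15922) - 3497 = 44243829/10229885 - 3497 = -35729664016/10229885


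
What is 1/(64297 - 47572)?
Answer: 1/16725 ≈ 5.9791e-5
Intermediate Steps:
1/(64297 - 47572) = 1/16725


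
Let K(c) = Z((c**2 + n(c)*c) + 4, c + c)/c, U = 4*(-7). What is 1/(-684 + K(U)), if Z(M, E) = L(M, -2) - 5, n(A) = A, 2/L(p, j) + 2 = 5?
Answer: -84/57443 ≈ -0.0014623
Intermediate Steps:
L(p, j) = 2/3 (L(p, j) = 2/(-2 + 5) = 2/3)
U = -28
Z(M, E) = -13/3 (Z(M, E) = 2/3 - 5 = -13/3)
K(c) = -13/(3*c)
1/(-684 + K(U)) = 1/(-684 - 13/3/(-28)) = 1/(-684 - 13/3*(-1/28)) = 1/(-684 + 13/84) = 1/(-57443/84) = -84/57443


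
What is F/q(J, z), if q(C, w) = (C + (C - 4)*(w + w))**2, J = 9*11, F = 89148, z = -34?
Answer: 89148/40462321 ≈ 0.0022032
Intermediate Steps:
J = 99
q(C, w) = (C + 2*w*(-4 + C))**2 (q(C, w) = (C + (-4 + C)*(2*w))**2 = (C + 2*w*(-4 + C))**2)
F/q(J, z) = 89148/((99 - 8*(-34) + 2*99*(-34))**2) = 89148/((99 + 272 - 6732)**2) = 89148/((-6361)**2) = 89148/40462321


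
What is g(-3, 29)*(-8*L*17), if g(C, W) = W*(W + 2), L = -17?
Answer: 2078488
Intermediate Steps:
g(C, W) = W*(2 + W)
g(-3, 29)*(-8*L*17) = (29*(2 + 29))*(-8*(-17)*17) = (29*31)*(136*17) = 899*2312 = 2078488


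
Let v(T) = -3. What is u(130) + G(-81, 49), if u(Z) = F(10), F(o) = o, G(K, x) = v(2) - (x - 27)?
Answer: -15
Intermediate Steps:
G(K, x) = 24 - x (G(K, x) = -3 - (x - 27) = -3 - (-27 + x) = -3 + (27 - x) = 24 - x)
u(Z) = 10
u(130) + G(-81, 49) = 10 + (24 - 1*49) = 10 + (24 - 49) = 10 - 25 = -15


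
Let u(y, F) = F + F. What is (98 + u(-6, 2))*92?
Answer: 9384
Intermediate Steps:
u(y, F) = 2*F
(98 + u(-6, 2))*92 = (98 + 2*2)*92 = (98 + 4)*92 = 102*92 = 9384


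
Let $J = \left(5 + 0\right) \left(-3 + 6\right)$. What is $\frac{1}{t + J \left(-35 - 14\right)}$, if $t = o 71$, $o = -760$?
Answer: $- \frac{1}{54695} \approx -1.8283 \cdot 10^{-5}$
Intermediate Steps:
$J = 15$ ($J = 5 \cdot 3 = 15$)
$t = -53960$ ($t = \left(-760\right) 71 = -53960$)
$\frac{1}{t + J \left(-35 - 14\right)} = \frac{1}{-53960 + 15 \left(-35 - 14\right)} = \frac{1}{-53960 + 15 \left(-49\right)} = \frac{1}{-53960 - 735} = \frac{1}{-54695} = - \frac{1}{54695}$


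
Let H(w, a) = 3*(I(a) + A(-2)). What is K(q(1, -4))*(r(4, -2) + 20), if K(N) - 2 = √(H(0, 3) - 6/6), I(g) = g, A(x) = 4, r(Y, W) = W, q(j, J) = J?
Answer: 36 + 36*√5 ≈ 116.50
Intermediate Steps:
H(w, a) = 12 + 3*a (H(w, a) = 3*(a + 4) = 3*(4 + a) = 12 + 3*a)
K(N) = 2 + 2*√5 (K(N) = 2 + √((12 + 3*3) - 6/6) = 2 + √((12 + 9) - 6*⅙) = 2 + √(21 - 1) = 2 + √20 = 2 + 2*√5)
K(q(1, -4))*(r(4, -2) + 20) = (2 + 2*√5)*(-2 + 20) = (2 + 2*√5)*18 = 36 + 36*√5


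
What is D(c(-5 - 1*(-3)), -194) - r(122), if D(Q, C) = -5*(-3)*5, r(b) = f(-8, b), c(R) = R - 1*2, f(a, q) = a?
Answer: 83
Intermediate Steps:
c(R) = -2 + R (c(R) = R - 2 = -2 + R)
r(b) = -8
D(Q, C) = 75 (D(Q, C) = 15*5 = 75)
D(c(-5 - 1*(-3)), -194) - r(122) = 75 - 1*(-8) = 75 + 8 = 83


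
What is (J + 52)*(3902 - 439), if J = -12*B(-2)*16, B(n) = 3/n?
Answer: 1177420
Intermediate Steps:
J = 288 (J = -36/(-2)*16 = -36*(-1)/2*16 = -12*(-3/2)*16 = 18*16 = 288)
(J + 52)*(3902 - 439) = (288 + 52)*(3902 - 439) = 340*3463 = 1177420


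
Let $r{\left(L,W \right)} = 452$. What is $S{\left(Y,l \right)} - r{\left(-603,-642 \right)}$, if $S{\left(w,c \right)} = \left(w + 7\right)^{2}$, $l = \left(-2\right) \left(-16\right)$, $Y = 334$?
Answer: $115829$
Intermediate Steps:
$l = 32$
$S{\left(w,c \right)} = \left(7 + w\right)^{2}$
$S{\left(Y,l \right)} - r{\left(-603,-642 \right)} = \left(7 + 334\right)^{2} - 452 = 341^{2} - 452 = 116281 - 452 = 115829$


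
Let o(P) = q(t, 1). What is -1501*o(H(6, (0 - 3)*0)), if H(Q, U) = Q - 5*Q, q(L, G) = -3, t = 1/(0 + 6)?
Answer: 4503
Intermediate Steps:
t = ⅙ (t = 1/6 = ⅙ ≈ 0.16667)
H(Q, U) = -4*Q
o(P) = -3
-1501*o(H(6, (0 - 3)*0)) = -1501*(-3) = 4503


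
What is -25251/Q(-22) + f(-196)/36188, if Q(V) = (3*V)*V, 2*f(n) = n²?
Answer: -73824431/4378748 ≈ -16.860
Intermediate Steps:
f(n) = n²/2
Q(V) = 3*V²
-25251/Q(-22) + f(-196)/36188 = -25251/(3*(-22)²) + ((½)*(-196)²)/36188 = -25251/(3*484) + ((½)*38416)*(1/36188) = -25251/1452 + 19208*(1/36188) = -25251*1/1452 + 4802/9047 = -8417/484 + 4802/9047 = -73824431/4378748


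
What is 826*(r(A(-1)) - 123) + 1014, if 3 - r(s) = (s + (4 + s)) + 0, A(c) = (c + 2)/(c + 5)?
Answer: -101823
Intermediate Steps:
A(c) = (2 + c)/(5 + c)
r(s) = -1 - 2*s (r(s) = 3 - ((s + (4 + s)) + 0) = 3 - ((4 + 2*s) + 0) = 3 - (4 + 2*s) = 3 + (-4 - 2*s) = -1 - 2*s)
826*(r(A(-1)) - 123) + 1014 = 826*((-1 - 2*(2 - 1)/(5 - 1)) - 123) + 1014 = 826*((-1 - 2/4) - 123) + 1014 = 826*((-1 - 1/2) - 123) + 1014 = 826*((-1 - 2*¼) - 123) + 1014 = 826*((-1 - ½) - 123) + 1014 = 826*(-3/2 - 123) + 1014 = 826*(-249/2) + 1014 = -102837 + 1014 = -101823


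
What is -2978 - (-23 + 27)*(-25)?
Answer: -2878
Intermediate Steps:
-2978 - (-23 + 27)*(-25) = -2978 - 4*(-25) = -2978 - 1*(-100) = -2978 + 100 = -2878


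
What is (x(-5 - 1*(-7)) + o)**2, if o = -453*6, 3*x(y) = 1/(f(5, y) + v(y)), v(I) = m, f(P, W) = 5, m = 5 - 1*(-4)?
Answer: 13031364025/1764 ≈ 7.3874e+6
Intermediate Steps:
m = 9 (m = 5 + 4 = 9)
v(I) = 9
x(y) = 1/42 (x(y) = 1/(3*(5 + 9)) = (1/3)/14 = (1/3)*(1/14) = 1/42)
o = -2718
(x(-5 - 1*(-7)) + o)**2 = (1/42 - 2718)**2 = (-114155/42)**2 = 13031364025/1764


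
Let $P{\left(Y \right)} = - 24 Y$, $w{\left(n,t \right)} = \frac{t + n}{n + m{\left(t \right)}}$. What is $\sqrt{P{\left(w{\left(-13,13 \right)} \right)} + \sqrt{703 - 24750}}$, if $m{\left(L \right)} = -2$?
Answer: $\sqrt[4]{24047} \sqrt{i} \approx 8.8054 + 8.8054 i$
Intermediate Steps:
$w{\left(n,t \right)} = \frac{n + t}{-2 + n}$ ($w{\left(n,t \right)} = \frac{t + n}{n - 2} = \frac{n + t}{-2 + n}$)
$\sqrt{P{\left(w{\left(-13,13 \right)} \right)} + \sqrt{703 - 24750}} = \sqrt{- 24 \frac{-13 + 13}{-2 - 13} + \sqrt{703 - 24750}} = \sqrt{- 24 \frac{1}{-15} \cdot 0 + \sqrt{-24047}} = \sqrt{- 24 \left(\left(- \frac{1}{15}\right) 0\right) + i \sqrt{24047}} = \sqrt{\left(-24\right) 0 + i \sqrt{24047}} = \sqrt{0 + i \sqrt{24047}} = \sqrt{i \sqrt{24047}} = \sqrt[4]{24047} \sqrt{i}$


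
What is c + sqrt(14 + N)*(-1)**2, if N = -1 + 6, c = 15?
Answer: 15 + sqrt(19) ≈ 19.359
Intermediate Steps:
N = 5
c + sqrt(14 + N)*(-1)**2 = 15 + sqrt(14 + 5)*(-1)**2 = 15 + sqrt(19)*1 = 15 + sqrt(19)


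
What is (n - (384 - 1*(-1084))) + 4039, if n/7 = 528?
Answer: 6267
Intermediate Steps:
n = 3696 (n = 7*528 = 3696)
(n - (384 - 1*(-1084))) + 4039 = (3696 - (384 - 1*(-1084))) + 4039 = (3696 - (384 + 1084)) + 4039 = (3696 - 1*1468) + 4039 = (3696 - 1468) + 4039 = 2228 + 4039 = 6267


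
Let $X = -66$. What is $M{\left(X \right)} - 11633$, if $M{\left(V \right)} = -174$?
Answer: $-11807$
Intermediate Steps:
$M{\left(X \right)} - 11633 = -174 - 11633 = -11807$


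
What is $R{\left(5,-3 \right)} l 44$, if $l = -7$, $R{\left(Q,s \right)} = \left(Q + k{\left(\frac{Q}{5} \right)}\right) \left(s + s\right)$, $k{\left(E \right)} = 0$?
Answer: $9240$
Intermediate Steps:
$R{\left(Q,s \right)} = 2 Q s$ ($R{\left(Q,s \right)} = \left(Q + 0\right) \left(s + s\right) = Q 2 s = 2 Q s$)
$R{\left(5,-3 \right)} l 44 = 2 \cdot 5 \left(-3\right) \left(-7\right) 44 = \left(-30\right) \left(-7\right) 44 = 210 \cdot 44 = 9240$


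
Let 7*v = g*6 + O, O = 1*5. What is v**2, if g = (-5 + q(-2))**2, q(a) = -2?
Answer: 89401/49 ≈ 1824.5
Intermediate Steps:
O = 5
g = 49 (g = (-5 - 2)**2 = (-7)**2 = 49)
v = 299/7 (v = (49*6 + 5)/7 = (294 + 5)/7 = (1/7)*299 = 299/7 ≈ 42.714)
v**2 = (299/7)**2 = 89401/49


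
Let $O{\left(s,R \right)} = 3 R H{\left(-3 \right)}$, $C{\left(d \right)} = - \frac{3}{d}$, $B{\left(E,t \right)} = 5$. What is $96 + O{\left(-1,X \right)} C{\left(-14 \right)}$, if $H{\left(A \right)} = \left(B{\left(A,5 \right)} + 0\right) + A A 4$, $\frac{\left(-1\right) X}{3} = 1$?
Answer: $\frac{237}{14} \approx 16.929$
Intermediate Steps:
$X = -3$ ($X = \left(-3\right) 1 = -3$)
$H{\left(A \right)} = 5 + 4 A^{2}$ ($H{\left(A \right)} = \left(5 + 0\right) + A A 4 = 5 + A^{2} \cdot 4 = 5 + 4 A^{2}$)
$O{\left(s,R \right)} = 123 R$ ($O{\left(s,R \right)} = 3 R \left(5 + 4 \left(-3\right)^{2}\right) = 3 R \left(5 + 4 \cdot 9\right) = 3 R \left(5 + 36\right) = 3 R 41 = 123 R$)
$96 + O{\left(-1,X \right)} C{\left(-14 \right)} = 96 + 123 \left(-3\right) \left(- \frac{3}{-14}\right) = 96 - 369 \left(\left(-3\right) \left(- \frac{1}{14}\right)\right) = 96 - \frac{1107}{14} = \frac{237}{14}$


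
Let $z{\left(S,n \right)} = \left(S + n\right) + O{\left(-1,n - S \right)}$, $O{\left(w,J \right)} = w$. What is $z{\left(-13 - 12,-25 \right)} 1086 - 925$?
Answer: $-56311$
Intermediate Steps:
$z{\left(S,n \right)} = -1 + S + n$ ($z{\left(S,n \right)} = \left(S + n\right) - 1 = -1 + S + n$)
$z{\left(-13 - 12,-25 \right)} 1086 - 925 = \left(-1 - 25 - 25\right) 1086 - 925 = \left(-51\right) 1086 - 925 = -55386 - 925 = -56311$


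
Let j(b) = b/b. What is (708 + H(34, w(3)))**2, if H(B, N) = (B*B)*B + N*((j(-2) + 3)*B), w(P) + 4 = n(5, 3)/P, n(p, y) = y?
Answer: 1568476816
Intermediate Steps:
j(b) = 1
w(P) = -4 + 3/P
H(B, N) = B**3 + 4*B*N (H(B, N) = (B*B)*B + N*((1 + 3)*B) = B**2*B + N*(4*B) = B**3 + 4*B*N)
(708 + H(34, w(3)))**2 = (708 + 34*(34**2 + 4*(-4 + 3/3)))**2 = (708 + 34*(1156 + 4*(-4 + 3*(1/3))))**2 = (708 + 34*(1156 + 4*(-4 + 1)))**2 = (708 + 34*(1156 + 4*(-3)))**2 = (708 + 34*(1156 - 12))**2 = (708 + 34*1144)**2 = (708 + 38896)**2 = 39604**2 = 1568476816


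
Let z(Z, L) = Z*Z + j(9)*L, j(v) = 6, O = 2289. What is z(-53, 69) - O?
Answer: 934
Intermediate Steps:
z(Z, L) = Z² + 6*L (z(Z, L) = Z*Z + 6*L = Z² + 6*L)
z(-53, 69) - O = ((-53)² + 6*69) - 1*2289 = (2809 + 414) - 2289 = 3223 - 2289 = 934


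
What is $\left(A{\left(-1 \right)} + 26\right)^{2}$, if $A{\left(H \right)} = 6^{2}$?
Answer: $3844$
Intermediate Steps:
$A{\left(H \right)} = 36$
$\left(A{\left(-1 \right)} + 26\right)^{2} = \left(36 + 26\right)^{2} = 62^{2} = 3844$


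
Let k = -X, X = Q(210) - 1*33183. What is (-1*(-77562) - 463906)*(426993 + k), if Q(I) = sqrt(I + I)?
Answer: -177786236544 + 772688*sqrt(105) ≈ -1.7778e+11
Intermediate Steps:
Q(I) = sqrt(2)*sqrt(I) (Q(I) = sqrt(2*I) = sqrt(2)*sqrt(I))
X = -33183 + 2*sqrt(105) (X = sqrt(2)*sqrt(210) - 1*33183 = 2*sqrt(105) - 33183 = -33183 + 2*sqrt(105) ≈ -33163.)
k = 33183 - 2*sqrt(105) (k = -(-33183 + 2*sqrt(105)) = 33183 - 2*sqrt(105) ≈ 33163.)
(-1*(-77562) - 463906)*(426993 + k) = (-1*(-77562) - 463906)*(426993 + (33183 - 2*sqrt(105))) = (77562 - 463906)*(460176 - 2*sqrt(105)) = -386344*(460176 - 2*sqrt(105)) = -177786236544 + 772688*sqrt(105)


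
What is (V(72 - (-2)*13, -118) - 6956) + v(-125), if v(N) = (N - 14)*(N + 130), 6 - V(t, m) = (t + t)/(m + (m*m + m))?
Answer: -26161239/3422 ≈ -7645.0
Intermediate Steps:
V(t, m) = 6 - 2*t/(m**2 + 2*m) (V(t, m) = 6 - (t + t)/(m + (m*m + m)) = 6 - 2*t/(m + (m**2 + m)) = 6 - 2*t/(m + (m + m**2)) = 6 - 2*t/(m**2 + 2*m))
v(N) = (-14 + N)*(130 + N)
(V(72 - (-2)*13, -118) - 6956) + v(-125) = (2*(-(72 - (-2)*13) + 3*(-118)**2 + 6*(-118))/(-118*(2 - 118)) - 6956) + (-1820 + (-125)**2 + 116*(-125)) = (2*(-1/118)*(-(72 - 1*(-26)) + 3*13924 - 708)/(-116) - 6956) + (-1820 + 15625 - 14500) = (2*(-1/118)*(-1/116)*(-(72 + 26) + 41772 - 708) - 6956) - 695 = (2*(-1/118)*(-1/116)*(-1*98 + 41772 - 708) - 6956) - 695 = (2*(-1/118)*(-1/116)*(-98 + 41772 - 708) - 6956) - 695 = (2*(-1/118)*(-1/116)*40966 - 6956) - 695 = (20483/3422 - 6956) - 695 = -23782949/3422 - 695 = -26161239/3422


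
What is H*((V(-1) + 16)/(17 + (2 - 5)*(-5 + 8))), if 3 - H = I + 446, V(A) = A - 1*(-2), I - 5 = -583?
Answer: 2295/8 ≈ 286.88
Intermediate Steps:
I = -578 (I = 5 - 583 = -578)
V(A) = 2 + A (V(A) = A + 2 = 2 + A)
H = 135 (H = 3 - (-578 + 446) = 3 - 1*(-132) = 3 + 132 = 135)
H*((V(-1) + 16)/(17 + (2 - 5)*(-5 + 8))) = 135*(((2 - 1) + 16)/(17 + (2 - 5)*(-5 + 8))) = 135*((1 + 16)/(17 - 3*3)) = 135*(17/(17 - 9)) = 135*(17/8) = 2295/8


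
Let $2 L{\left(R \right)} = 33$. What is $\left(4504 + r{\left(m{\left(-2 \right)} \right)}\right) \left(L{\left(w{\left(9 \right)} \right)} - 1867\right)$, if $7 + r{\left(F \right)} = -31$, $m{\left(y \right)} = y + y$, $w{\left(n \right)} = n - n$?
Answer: $-8264333$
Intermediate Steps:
$w{\left(n \right)} = 0$
$L{\left(R \right)} = \frac{33}{2}$ ($L{\left(R \right)} = \frac{1}{2} \cdot 33 = \frac{33}{2}$)
$m{\left(y \right)} = 2 y$
$r{\left(F \right)} = -38$ ($r{\left(F \right)} = -7 - 31 = -38$)
$\left(4504 + r{\left(m{\left(-2 \right)} \right)}\right) \left(L{\left(w{\left(9 \right)} \right)} - 1867\right) = \left(4504 - 38\right) \left(\frac{33}{2} - 1867\right) = 4466 \left(- \frac{3701}{2}\right) = -8264333$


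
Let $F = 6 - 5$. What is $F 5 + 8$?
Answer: $13$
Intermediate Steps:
$F = 1$ ($F = 6 - 5 = 1$)
$F 5 + 8 = 1 \cdot 5 + 8 = 5 + 8 = 13$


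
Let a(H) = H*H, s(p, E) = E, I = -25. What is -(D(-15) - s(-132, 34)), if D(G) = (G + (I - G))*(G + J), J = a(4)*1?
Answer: 59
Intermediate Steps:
a(H) = H²
J = 16 (J = 4²*1 = 16*1 = 16)
D(G) = -400 - 25*G (D(G) = (G + (-25 - G))*(G + 16) = -25*(16 + G) = -400 - 25*G)
-(D(-15) - s(-132, 34)) = -((-400 - 25*(-15)) - 1*34) = -((-400 + 375) - 34) = -(-25 - 34) = -1*(-59) = 59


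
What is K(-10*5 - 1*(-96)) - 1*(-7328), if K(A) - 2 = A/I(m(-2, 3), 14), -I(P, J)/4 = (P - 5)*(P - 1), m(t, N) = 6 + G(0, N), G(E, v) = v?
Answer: 469097/64 ≈ 7329.6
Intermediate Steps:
m(t, N) = 6 + N
I(P, J) = -4*(-1 + P)*(-5 + P) (I(P, J) = -4*(P - 5)*(P - 1) = -4*(-5 + P)*(-1 + P) = -4*(-1 + P)*(-5 + P))
K(A) = 2 - A/128 (K(A) = 2 + A/(-20 - 4*(6 + 3)² + 24*(6 + 3)) = 2 + A/(-20 - 4*9² + 24*9) = 2 + A/(-20 - 4*81 + 216) = 2 + A/(-20 - 324 + 216) = 2 + A/(-128) = 2 + A*(-1/128) = 2 - A/128)
K(-10*5 - 1*(-96)) - 1*(-7328) = (2 - (-10*5 - 1*(-96))/128) - 1*(-7328) = (2 - (-50 + 96)/128) + 7328 = (2 - 1/128*46) + 7328 = (2 - 23/64) + 7328 = 105/64 + 7328 = 469097/64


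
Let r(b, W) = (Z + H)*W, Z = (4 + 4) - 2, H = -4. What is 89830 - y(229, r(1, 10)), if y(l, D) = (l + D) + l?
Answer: 89352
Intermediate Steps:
Z = 6 (Z = 8 - 2 = 6)
r(b, W) = 2*W (r(b, W) = (6 - 4)*W = 2*W)
y(l, D) = D + 2*l (y(l, D) = (D + l) + l = D + 2*l)
89830 - y(229, r(1, 10)) = 89830 - (2*10 + 2*229) = 89830 - (20 + 458) = 89830 - 1*478 = 89830 - 478 = 89352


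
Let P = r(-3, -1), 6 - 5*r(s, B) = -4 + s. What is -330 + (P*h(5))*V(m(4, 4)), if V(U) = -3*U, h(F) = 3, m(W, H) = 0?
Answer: -330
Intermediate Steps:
r(s, B) = 2 - s/5 (r(s, B) = 6/5 - (-4 + s)/5 = 6/5 + (⅘ - s/5) = 2 - s/5)
P = 13/5 (P = 2 - ⅕*(-3) = 2 + ⅗ = 13/5 ≈ 2.6000)
-330 + (P*h(5))*V(m(4, 4)) = -330 + ((13/5)*3)*(-3*0) = -330 + (39/5)*0 = -330 + 0 = -330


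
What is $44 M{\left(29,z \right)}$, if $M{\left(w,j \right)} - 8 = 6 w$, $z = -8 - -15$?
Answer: $8008$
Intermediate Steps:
$z = 7$ ($z = -8 + 15 = 7$)
$M{\left(w,j \right)} = 8 + 6 w$
$44 M{\left(29,z \right)} = 44 \left(8 + 6 \cdot 29\right) = 44 \left(8 + 174\right) = 44 \cdot 182 = 8008$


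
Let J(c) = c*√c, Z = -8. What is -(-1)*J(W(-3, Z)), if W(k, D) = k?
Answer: -3*I*√3 ≈ -5.1962*I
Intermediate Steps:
J(c) = c^(3/2)
-(-1)*J(W(-3, Z)) = -(-1)*(-3)^(3/2) = -(-1)*(-3*I*√3) = -3*I*√3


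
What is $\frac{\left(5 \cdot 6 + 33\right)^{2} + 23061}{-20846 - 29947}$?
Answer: $- \frac{9010}{16931} \approx -0.53216$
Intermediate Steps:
$\frac{\left(5 \cdot 6 + 33\right)^{2} + 23061}{-20846 - 29947} = \frac{\left(30 + 33\right)^{2} + 23061}{-50793} = \left(63^{2} + 23061\right) \left(- \frac{1}{50793}\right) = \left(3969 + 23061\right) \left(- \frac{1}{50793}\right) = 27030 \left(- \frac{1}{50793}\right) = - \frac{9010}{16931}$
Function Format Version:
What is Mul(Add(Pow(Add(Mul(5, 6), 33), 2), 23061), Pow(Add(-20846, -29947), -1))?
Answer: Rational(-9010, 16931) ≈ -0.53216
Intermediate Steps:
Mul(Add(Pow(Add(Mul(5, 6), 33), 2), 23061), Pow(Add(-20846, -29947), -1)) = Mul(Add(Pow(Add(30, 33), 2), 23061), Pow(-50793, -1)) = Mul(Add(Pow(63, 2), 23061), Rational(-1, 50793)) = Mul(Add(3969, 23061), Rational(-1, 50793)) = Mul(27030, Rational(-1, 50793)) = Rational(-9010, 16931)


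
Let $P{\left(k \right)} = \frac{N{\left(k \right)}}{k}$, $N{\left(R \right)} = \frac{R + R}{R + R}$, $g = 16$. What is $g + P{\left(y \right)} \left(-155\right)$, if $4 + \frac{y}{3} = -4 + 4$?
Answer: $\frac{347}{12} \approx 28.917$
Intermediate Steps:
$N{\left(R \right)} = 1$ ($N{\left(R \right)} = \frac{2 R}{2 R} = 2 R \frac{1}{2 R} = 1$)
$y = -12$ ($y = -12 + 3 \left(-4 + 4\right) = -12 + 3 \cdot 0 = -12 + 0 = -12$)
$P{\left(k \right)} = \frac{1}{k}$ ($P{\left(k \right)} = 1 \frac{1}{k} = \frac{1}{k}$)
$g + P{\left(y \right)} \left(-155\right) = 16 + \frac{1}{-12} \left(-155\right) = 16 - - \frac{155}{12} = 16 + \frac{155}{12} = \frac{347}{12}$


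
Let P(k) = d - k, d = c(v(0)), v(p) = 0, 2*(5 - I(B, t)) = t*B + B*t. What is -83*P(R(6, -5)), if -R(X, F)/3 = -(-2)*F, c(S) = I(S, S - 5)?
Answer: 2075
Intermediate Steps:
I(B, t) = 5 - B*t (I(B, t) = 5 - (t*B + B*t)/2 = 5 - (B*t + B*t)/2 = 5 - B*t)
c(S) = 5 - S*(-5 + S) (c(S) = 5 - S*(S - 5) = 5 - S*(-5 + S))
d = 5 (d = 5 - 1*0*(-5 + 0) = 5 - 1*0*(-5) = 5 + 0 = 5)
R(X, F) = -6*F (R(X, F) = -(-6)*(-F) = -6*F)
P(k) = 5 - k
-83*P(R(6, -5)) = -83*(5 - (-6)*(-5)) = -83*(5 - 1*30) = -83*(5 - 30) = -83*(-25) = 2075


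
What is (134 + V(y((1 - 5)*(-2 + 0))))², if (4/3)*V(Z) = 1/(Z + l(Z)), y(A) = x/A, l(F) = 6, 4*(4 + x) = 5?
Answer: 589421284/32761 ≈ 17992.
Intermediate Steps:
x = -11/4 (x = -4 + (¼)*5 = -4 + 5/4 = -11/4 ≈ -2.7500)
y(A) = -11/(4*A)
V(Z) = 3/(4*(6 + Z)) (V(Z) = 3/(4*(Z + 6)) = 3/(4*(6 + Z)))
(134 + V(y((1 - 5)*(-2 + 0))))² = (134 + 3/(4*(6 - 11*1/((1 - 5)*(-2 + 0))/4)))² = (134 + 3/(4*(6 - 11/(4*((-4*(-2)))))))² = (134 + 3/(4*(6 - 11/4/8)))² = (134 + 3/(4*(6 - 11/4*⅛)))² = (134 + 3/(4*(6 - 11/32)))² = (134 + 3/(4*(181/32)))² = (134 + (¾)*(32/181))² = (134 + 24/181)² = (24278/181)² = 589421284/32761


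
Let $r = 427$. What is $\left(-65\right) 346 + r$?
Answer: $-22063$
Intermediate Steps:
$\left(-65\right) 346 + r = \left(-65\right) 346 + 427 = -22490 + 427 = -22063$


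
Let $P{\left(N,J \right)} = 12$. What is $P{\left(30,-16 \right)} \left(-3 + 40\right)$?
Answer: $444$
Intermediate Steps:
$P{\left(30,-16 \right)} \left(-3 + 40\right) = 12 \left(-3 + 40\right) = 12 \cdot 37 = 444$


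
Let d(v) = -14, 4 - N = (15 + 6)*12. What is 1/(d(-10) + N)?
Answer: -1/262 ≈ -0.0038168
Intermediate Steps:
N = -248 (N = 4 - (15 + 6)*12 = 4 - 21*12 = 4 - 1*252 = 4 - 252 = -248)
1/(d(-10) + N) = 1/(-14 - 248) = 1/(-262) = -1/262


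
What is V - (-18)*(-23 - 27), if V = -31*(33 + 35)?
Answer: -3008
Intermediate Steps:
V = -2108 (V = -31*68 = -2108)
V - (-18)*(-23 - 27) = -2108 - (-18)*(-23 - 27) = -2108 - (-18)*(-50) = -2108 - 1*900 = -2108 - 900 = -3008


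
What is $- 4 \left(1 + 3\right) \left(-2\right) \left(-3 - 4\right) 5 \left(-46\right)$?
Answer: $51520$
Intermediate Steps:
$- 4 \left(1 + 3\right) \left(-2\right) \left(-3 - 4\right) 5 \left(-46\right) = \left(-4\right) 4 \left(-2\right) \left(\left(-7\right) 5\right) \left(-46\right) = \left(-16\right) \left(-2\right) \left(-35\right) \left(-46\right) = 32 \left(-35\right) \left(-46\right) = \left(-1120\right) \left(-46\right) = 51520$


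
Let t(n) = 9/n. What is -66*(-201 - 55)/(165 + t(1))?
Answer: 2816/29 ≈ 97.103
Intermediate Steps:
-66*(-201 - 55)/(165 + t(1)) = -66*(-201 - 55)/(165 + 9/1) = -(-16896)/(165 + 9*1) = -(-16896)/(165 + 9) = -(-16896)/174 = -66*(-128/87) = 2816/29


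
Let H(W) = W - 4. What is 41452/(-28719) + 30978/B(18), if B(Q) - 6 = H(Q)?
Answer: 444414071/287190 ≈ 1547.5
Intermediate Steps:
H(W) = -4 + W
B(Q) = 2 + Q (B(Q) = 6 + (-4 + Q) = 2 + Q)
41452/(-28719) + 30978/B(18) = 41452/(-28719) + 30978/(2 + 18) = 41452*(-1/28719) + 30978/20 = -41452/28719 + 30978*(1/20) = -41452/28719 + 15489/10 = 444414071/287190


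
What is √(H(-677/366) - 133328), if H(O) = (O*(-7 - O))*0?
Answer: 4*I*√8333 ≈ 365.14*I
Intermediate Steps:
H(O) = 0
√(H(-677/366) - 133328) = √(0 - 133328) = √(-133328) = 4*I*√8333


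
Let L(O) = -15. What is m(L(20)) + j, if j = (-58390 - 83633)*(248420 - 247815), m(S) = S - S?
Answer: -85923915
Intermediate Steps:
m(S) = 0
j = -85923915 (j = -142023*605 = -85923915)
m(L(20)) + j = 0 - 85923915 = -85923915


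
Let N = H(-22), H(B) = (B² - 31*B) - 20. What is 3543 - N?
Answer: 2397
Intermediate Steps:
H(B) = -20 + B² - 31*B
N = 1146 (N = -20 + (-22)² - 31*(-22) = -20 + 484 + 682 = 1146)
3543 - N = 3543 - 1*1146 = 3543 - 1146 = 2397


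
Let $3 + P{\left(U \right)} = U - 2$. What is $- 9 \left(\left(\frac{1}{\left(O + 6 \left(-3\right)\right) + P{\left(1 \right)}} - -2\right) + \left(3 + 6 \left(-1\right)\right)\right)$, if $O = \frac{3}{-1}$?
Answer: $\frac{234}{25} \approx 9.36$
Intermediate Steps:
$P{\left(U \right)} = -5 + U$ ($P{\left(U \right)} = -3 + \left(U - 2\right) = -3 + \left(-2 + U\right) = -5 + U$)
$O = -3$ ($O = 3 \left(-1\right) = -3$)
$- 9 \left(\left(\frac{1}{\left(O + 6 \left(-3\right)\right) + P{\left(1 \right)}} - -2\right) + \left(3 + 6 \left(-1\right)\right)\right) = - 9 \left(\left(\frac{1}{\left(-3 + 6 \left(-3\right)\right) + \left(-5 + 1\right)} - -2\right) + \left(3 + 6 \left(-1\right)\right)\right) = - 9 \left(\left(\frac{1}{\left(-3 - 18\right) - 4} + 2\right) + \left(3 - 6\right)\right) = - 9 \left(\left(\frac{1}{-21 - 4} + 2\right) - 3\right) = - 9 \left(\left(\frac{1}{-25} + 2\right) - 3\right) = - 9 \left(\left(- \frac{1}{25} + 2\right) - 3\right) = - 9 \left(\frac{49}{25} - 3\right) = \left(-9\right) \left(- \frac{26}{25}\right) = \frac{234}{25}$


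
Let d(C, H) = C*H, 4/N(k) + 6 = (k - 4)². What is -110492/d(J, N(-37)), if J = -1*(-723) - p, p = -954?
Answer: -46268525/1677 ≈ -27590.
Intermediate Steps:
N(k) = 4/(-6 + (-4 + k)²) (N(k) = 4/(-6 + (k - 4)²) = 4/(-6 + (-4 + k)²))
J = 1677 (J = -1*(-723) - 1*(-954) = 723 + 954 = 1677)
-110492/d(J, N(-37)) = -(-55246/559 + 27623*(-4 - 37)²/1677) = -110492/(1677*(4/(-6 + (-41)²))) = -110492/(1677*(4/(-6 + 1681))) = -110492/(1677*(4/1675)) = -110492/6708/1675 = -110492*1675/6708 = -46268525/1677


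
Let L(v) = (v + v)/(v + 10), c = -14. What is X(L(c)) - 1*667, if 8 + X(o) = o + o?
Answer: -661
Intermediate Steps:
L(v) = 2*v/(10 + v) (L(v) = (2*v)/(10 + v) = 2*v/(10 + v))
X(o) = -8 + 2*o (X(o) = -8 + (o + o) = -8 + 2*o)
X(L(c)) - 1*667 = (-8 + 2*(2*(-14)/(10 - 14))) - 1*667 = (-8 + 2*(2*(-14)/(-4))) - 667 = (-8 + 2*(2*(-14)*(-¼))) - 667 = (-8 + 2*7) - 667 = (-8 + 14) - 667 = 6 - 667 = -661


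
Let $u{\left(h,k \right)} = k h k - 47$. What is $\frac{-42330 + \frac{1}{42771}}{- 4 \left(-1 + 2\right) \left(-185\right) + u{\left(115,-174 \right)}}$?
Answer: $- \frac{1810496429}{148947141843} \approx -0.012155$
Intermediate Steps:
$u{\left(h,k \right)} = -47 + h k^{2}$ ($u{\left(h,k \right)} = h k k - 47 = h k^{2} - 47 = -47 + h k^{2}$)
$\frac{-42330 + \frac{1}{42771}}{- 4 \left(-1 + 2\right) \left(-185\right) + u{\left(115,-174 \right)}} = \frac{-42330 + \frac{1}{42771}}{- 4 \left(-1 + 2\right) \left(-185\right) - \left(47 - 115 \left(-174\right)^{2}\right)} = \frac{-42330 + \frac{1}{42771}}{\left(-4\right) 1 \left(-185\right) + \left(-47 + 115 \cdot 30276\right)} = - \frac{1810496429}{42771 \left(\left(-4\right) \left(-185\right) + \left(-47 + 3481740\right)\right)} = - \frac{1810496429}{42771 \left(740 + 3481693\right)} = - \frac{1810496429}{42771 \cdot 3482433} = \left(- \frac{1810496429}{42771}\right) \frac{1}{3482433} = - \frac{1810496429}{148947141843}$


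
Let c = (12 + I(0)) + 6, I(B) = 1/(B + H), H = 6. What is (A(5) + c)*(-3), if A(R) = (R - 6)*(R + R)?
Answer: -49/2 ≈ -24.500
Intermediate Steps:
A(R) = 2*R*(-6 + R) (A(R) = (-6 + R)*(2*R) = 2*R*(-6 + R))
I(B) = 1/(6 + B) (I(B) = 1/(B + 6) = 1/(6 + B))
c = 109/6 (c = (12 + 1/(6 + 0)) + 6 = (12 + 1/6) + 6 = (12 + ⅙) + 6 = 73/6 + 6 = 109/6 ≈ 18.167)
(A(5) + c)*(-3) = (2*5*(-6 + 5) + 109/6)*(-3) = (2*5*(-1) + 109/6)*(-3) = (-10 + 109/6)*(-3) = (49/6)*(-3) = -49/2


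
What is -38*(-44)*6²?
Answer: 60192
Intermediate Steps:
-38*(-44)*6² = 1672*36 = 60192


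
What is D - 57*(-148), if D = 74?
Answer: 8510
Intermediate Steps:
D - 57*(-148) = 74 - 57*(-148) = 74 + 8436 = 8510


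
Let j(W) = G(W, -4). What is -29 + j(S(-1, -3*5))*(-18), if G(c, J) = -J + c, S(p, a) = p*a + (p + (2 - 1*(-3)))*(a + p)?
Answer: 781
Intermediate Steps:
S(p, a) = a*p + (5 + p)*(a + p) (S(p, a) = a*p + (p + (2 + 3))*(a + p) = a*p + (p + 5)*(a + p) = a*p + (5 + p)*(a + p))
G(c, J) = c - J
j(W) = 4 + W (j(W) = W - 1*(-4) = W + 4 = 4 + W)
-29 + j(S(-1, -3*5))*(-18) = -29 + (4 + ((-1)² + 5*(-3*5) + 5*(-1) + 2*(-3*5)*(-1)))*(-18) = -29 + (4 + (1 + 5*(-15) - 5 + 2*(-15)*(-1)))*(-18) = -29 + (4 + (1 - 75 - 5 + 30))*(-18) = -29 + (4 - 49)*(-18) = -29 - 45*(-18) = -29 + 810 = 781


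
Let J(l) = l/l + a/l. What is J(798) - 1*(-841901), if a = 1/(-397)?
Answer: 266719605011/316806 ≈ 8.4190e+5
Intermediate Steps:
a = -1/397 ≈ -0.0025189
J(l) = 1 - 1/(397*l) (J(l) = l/l - 1/(397*l) = 1 - 1/(397*l))
J(798) - 1*(-841901) = (-1/397 + 798)/798 - 1*(-841901) = (1/798)*(316805/397) + 841901 = 316805/316806 + 841901 = 266719605011/316806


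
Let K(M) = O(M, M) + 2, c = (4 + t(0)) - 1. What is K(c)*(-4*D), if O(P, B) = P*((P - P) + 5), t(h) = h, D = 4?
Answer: -272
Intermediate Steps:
O(P, B) = 5*P (O(P, B) = P*(0 + 5) = P*5 = 5*P)
c = 3 (c = (4 + 0) - 1 = 4 - 1 = 3)
K(M) = 2 + 5*M (K(M) = 5*M + 2 = 2 + 5*M)
K(c)*(-4*D) = (2 + 5*3)*(-4*4) = (2 + 15)*(-16) = 17*(-16) = -272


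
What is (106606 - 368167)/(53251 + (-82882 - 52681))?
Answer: 261561/82312 ≈ 3.1777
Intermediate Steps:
(106606 - 368167)/(53251 + (-82882 - 52681)) = -261561/(53251 - 135563) = -261561/(-82312) = -261561*(-1/82312) = 261561/82312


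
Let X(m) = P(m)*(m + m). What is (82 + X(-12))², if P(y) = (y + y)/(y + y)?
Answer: 3364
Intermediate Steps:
P(y) = 1 (P(y) = (2*y)/((2*y)) = (2*y)*(1/(2*y)) = 1)
X(m) = 2*m (X(m) = 1*(m + m) = 1*(2*m) = 2*m)
(82 + X(-12))² = (82 + 2*(-12))² = (82 - 24)² = 58² = 3364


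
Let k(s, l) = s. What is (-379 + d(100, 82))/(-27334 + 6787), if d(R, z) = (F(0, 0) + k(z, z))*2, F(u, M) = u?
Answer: 215/20547 ≈ 0.010464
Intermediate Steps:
d(R, z) = 2*z (d(R, z) = (0 + z)*2 = z*2 = 2*z)
(-379 + d(100, 82))/(-27334 + 6787) = (-379 + 2*82)/(-27334 + 6787) = (-379 + 164)/(-20547) = -215*(-1/20547) = 215/20547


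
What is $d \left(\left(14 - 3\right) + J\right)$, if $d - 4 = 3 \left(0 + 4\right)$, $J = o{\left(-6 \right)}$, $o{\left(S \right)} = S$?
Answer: $80$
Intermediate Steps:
$J = -6$
$d = 16$ ($d = 4 + 3 \left(0 + 4\right) = 4 + 3 \cdot 4 = 4 + 12 = 16$)
$d \left(\left(14 - 3\right) + J\right) = 16 \left(\left(14 - 3\right) - 6\right) = 16 \left(11 - 6\right) = 16 \cdot 5 = 80$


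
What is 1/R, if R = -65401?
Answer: -1/65401 ≈ -1.5290e-5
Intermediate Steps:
1/R = 1/(-65401) = -1/65401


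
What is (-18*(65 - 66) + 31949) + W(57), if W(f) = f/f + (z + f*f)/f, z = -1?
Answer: 1825424/57 ≈ 32025.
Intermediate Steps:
W(f) = 1 + (-1 + f²)/f (W(f) = f/f + (-1 + f*f)/f = 1 + (-1 + f²)/f)
(-18*(65 - 66) + 31949) + W(57) = (-18*(65 - 66) + 31949) + (1 + 57 - 1/57) = (-18*(-1) + 31949) + (1 + 57 - 1*1/57) = (18 + 31949) + (1 + 57 - 1/57) = 31967 + 3305/57 = 1825424/57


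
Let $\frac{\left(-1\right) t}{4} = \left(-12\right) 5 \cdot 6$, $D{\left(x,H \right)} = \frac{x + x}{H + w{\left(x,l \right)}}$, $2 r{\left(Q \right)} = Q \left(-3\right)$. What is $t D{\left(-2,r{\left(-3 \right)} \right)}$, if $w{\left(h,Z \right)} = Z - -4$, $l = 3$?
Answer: $- \frac{11520}{23} \approx -500.87$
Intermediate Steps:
$r{\left(Q \right)} = - \frac{3 Q}{2}$ ($r{\left(Q \right)} = \frac{Q \left(-3\right)}{2} = \frac{\left(-3\right) Q}{2} = - \frac{3 Q}{2}$)
$w{\left(h,Z \right)} = 4 + Z$ ($w{\left(h,Z \right)} = Z + 4 = 4 + Z$)
$D{\left(x,H \right)} = \frac{2 x}{7 + H}$ ($D{\left(x,H \right)} = \frac{x + x}{H + \left(4 + 3\right)} = \frac{2 x}{H + 7} = \frac{2 x}{7 + H}$)
$t = 1440$ ($t = - 4 \left(-12\right) 5 \cdot 6 = - 4 \left(\left(-60\right) 6\right) = \left(-4\right) \left(-360\right) = 1440$)
$t D{\left(-2,r{\left(-3 \right)} \right)} = 1440 \cdot 2 \left(-2\right) \frac{1}{7 - - \frac{9}{2}} = 1440 \cdot 2 \left(-2\right) \frac{1}{7 + \frac{9}{2}} = 1440 \cdot 2 \left(-2\right) \frac{1}{\frac{23}{2}} = 1440 \cdot 2 \left(-2\right) \frac{2}{23} = 1440 \left(- \frac{8}{23}\right) = - \frac{11520}{23}$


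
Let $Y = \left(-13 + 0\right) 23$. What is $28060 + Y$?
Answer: $27761$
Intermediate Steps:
$Y = -299$ ($Y = \left(-13\right) 23 = -299$)
$28060 + Y = 28060 - 299 = 27761$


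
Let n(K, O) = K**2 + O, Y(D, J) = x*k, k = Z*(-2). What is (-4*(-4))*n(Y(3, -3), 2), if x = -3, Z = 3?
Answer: 5216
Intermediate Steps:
k = -6 (k = 3*(-2) = -6)
Y(D, J) = 18 (Y(D, J) = -3*(-6) = 18)
n(K, O) = O + K**2
(-4*(-4))*n(Y(3, -3), 2) = (-4*(-4))*(2 + 18**2) = 16*(2 + 324) = 16*326 = 5216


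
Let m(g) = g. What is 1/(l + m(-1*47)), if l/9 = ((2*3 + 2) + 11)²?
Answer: 1/3202 ≈ 0.00031230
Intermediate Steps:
l = 3249 (l = 9*((2*3 + 2) + 11)² = 9*((6 + 2) + 11)² = 9*(8 + 11)² = 9*19² = 9*361 = 3249)
1/(l + m(-1*47)) = 1/(3249 - 1*47) = 1/(3249 - 47) = 1/3202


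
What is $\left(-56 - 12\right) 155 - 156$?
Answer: $-10696$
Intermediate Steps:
$\left(-56 - 12\right) 155 - 156 = \left(-68\right) 155 - 156 = -10540 - 156 = -10696$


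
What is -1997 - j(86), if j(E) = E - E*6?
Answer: -1567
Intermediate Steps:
j(E) = -5*E (j(E) = E - 6*E = -5*E)
-1997 - j(86) = -1997 - (-5)*86 = -1997 - 1*(-430) = -1997 + 430 = -1567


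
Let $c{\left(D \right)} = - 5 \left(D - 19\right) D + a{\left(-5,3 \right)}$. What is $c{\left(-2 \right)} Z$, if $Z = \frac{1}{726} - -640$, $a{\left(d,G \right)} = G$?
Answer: $- \frac{32060229}{242} \approx -1.3248 \cdot 10^{5}$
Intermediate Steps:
$Z = \frac{464641}{726}$ ($Z = \frac{1}{726} + 640 = \frac{464641}{726} \approx 640.0$)
$c{\left(D \right)} = 3 + D \left(95 - 5 D\right)$ ($c{\left(D \right)} = - 5 \left(D - 19\right) D + 3 = - 5 \left(-19 + D\right) D + 3 = \left(95 - 5 D\right) D + 3 = D \left(95 - 5 D\right) + 3 = 3 + D \left(95 - 5 D\right)$)
$c{\left(-2 \right)} Z = \left(3 - 5 \left(-2\right)^{2} + 95 \left(-2\right)\right) \frac{464641}{726} = \left(3 - 20 - 190\right) \frac{464641}{726} = \left(-207\right) \frac{464641}{726} = - \frac{32060229}{242}$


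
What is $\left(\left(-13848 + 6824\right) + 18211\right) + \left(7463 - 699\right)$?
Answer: $17951$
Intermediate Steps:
$\left(\left(-13848 + 6824\right) + 18211\right) + \left(7463 - 699\right) = \left(-7024 + 18211\right) + 6764 = 11187 + 6764 = 17951$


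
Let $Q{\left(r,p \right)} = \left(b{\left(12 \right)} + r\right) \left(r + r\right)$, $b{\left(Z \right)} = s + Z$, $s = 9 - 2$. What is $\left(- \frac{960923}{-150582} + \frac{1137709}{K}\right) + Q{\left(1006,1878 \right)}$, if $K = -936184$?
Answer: $\frac{145364115329711797}{70486229544} \approx 2.0623 \cdot 10^{6}$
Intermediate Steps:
$s = 7$
$b{\left(Z \right)} = 7 + Z$
$Q{\left(r,p \right)} = 2 r \left(19 + r\right)$ ($Q{\left(r,p \right)} = \left(\left(7 + 12\right) + r\right) \left(r + r\right) = \left(19 + r\right) 2 r = 2 r \left(19 + r\right)$)
$\left(- \frac{960923}{-150582} + \frac{1137709}{K}\right) + Q{\left(1006,1878 \right)} = \left(- \frac{960923}{-150582} + \frac{1137709}{-936184}\right) + 2 \cdot 1006 \left(19 + 1006\right) = \left(\left(-960923\right) \left(- \frac{1}{150582}\right) + 1137709 \left(- \frac{1}{936184}\right)\right) + 2 \cdot 1006 \cdot 1025 = \left(\frac{960923}{150582} - \frac{1137709}{936184}\right) + 2062300 = \frac{364141120597}{70486229544} + 2062300 = \frac{145364115329711797}{70486229544}$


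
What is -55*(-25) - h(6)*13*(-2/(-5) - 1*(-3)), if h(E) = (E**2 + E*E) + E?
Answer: -10363/5 ≈ -2072.6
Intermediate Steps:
h(E) = E + 2*E**2 (h(E) = (E**2 + E**2) + E = 2*E**2 + E = E + 2*E**2)
-55*(-25) - h(6)*13*(-2/(-5) - 1*(-3)) = -55*(-25) - (6*(1 + 2*6))*13*(-2/(-5) - 1*(-3)) = 1375 - (6*(1 + 12))*13*(-2*(-1/5) + 3) = 1375 - (6*13)*13*(2/5 + 3) = 1375 - 78*13*17/5 = 1375 - 1014*17/5 = 1375 - 1*17238/5 = 1375 - 17238/5 = -10363/5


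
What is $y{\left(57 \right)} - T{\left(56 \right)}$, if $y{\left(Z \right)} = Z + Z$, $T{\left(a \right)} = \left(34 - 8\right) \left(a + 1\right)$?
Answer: $-1368$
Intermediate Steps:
$T{\left(a \right)} = 26 + 26 a$ ($T{\left(a \right)} = 26 \left(1 + a\right) = 26 + 26 a$)
$y{\left(Z \right)} = 2 Z$
$y{\left(57 \right)} - T{\left(56 \right)} = 2 \cdot 57 - \left(26 + 26 \cdot 56\right) = 114 - \left(26 + 1456\right) = 114 - 1482 = -1368$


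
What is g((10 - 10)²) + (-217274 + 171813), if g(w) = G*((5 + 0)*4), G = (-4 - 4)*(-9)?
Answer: -44021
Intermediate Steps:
G = 72 (G = -8*(-9) = 72)
g(w) = 1440 (g(w) = 72*((5 + 0)*4) = 72*(5*4) = 72*20 = 1440)
g((10 - 10)²) + (-217274 + 171813) = 1440 + (-217274 + 171813) = 1440 - 45461 = -44021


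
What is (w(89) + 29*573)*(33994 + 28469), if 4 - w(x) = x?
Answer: 1032638316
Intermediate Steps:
w(x) = 4 - x
(w(89) + 29*573)*(33994 + 28469) = ((4 - 1*89) + 29*573)*(33994 + 28469) = ((4 - 89) + 16617)*62463 = (-85 + 16617)*62463 = 16532*62463 = 1032638316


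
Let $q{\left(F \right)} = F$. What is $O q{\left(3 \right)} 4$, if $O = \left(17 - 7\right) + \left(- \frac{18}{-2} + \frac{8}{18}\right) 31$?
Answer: $\frac{10900}{3} \approx 3633.3$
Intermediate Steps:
$O = \frac{2725}{9}$ ($O = \left(17 - 7\right) + \left(\left(-18\right) \left(- \frac{1}{2}\right) + 8 \cdot \frac{1}{18}\right) 31 = 10 + \left(9 + \frac{4}{9}\right) 31 = 10 + \frac{85}{9} \cdot 31 = 10 + \frac{2635}{9} = \frac{2725}{9} \approx 302.78$)
$O q{\left(3 \right)} 4 = \frac{2725 \cdot 3 \cdot 4}{9} = \frac{2725}{9} \cdot 12 = \frac{10900}{3}$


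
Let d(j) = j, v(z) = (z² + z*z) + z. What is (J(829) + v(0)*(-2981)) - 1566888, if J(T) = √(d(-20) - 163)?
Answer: -1566888 + I*√183 ≈ -1.5669e+6 + 13.528*I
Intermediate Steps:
v(z) = z + 2*z² (v(z) = (z² + z²) + z = 2*z² + z = z + 2*z²)
J(T) = I*√183 (J(T) = √(-20 - 163) = √(-183) = I*√183)
(J(829) + v(0)*(-2981)) - 1566888 = (I*√183 + (0*(1 + 2*0))*(-2981)) - 1566888 = (I*√183 + (0*(1 + 0))*(-2981)) - 1566888 = (I*√183 + (0*1)*(-2981)) - 1566888 = (I*√183 + 0*(-2981)) - 1566888 = (I*√183 + 0) - 1566888 = I*√183 - 1566888 = -1566888 + I*√183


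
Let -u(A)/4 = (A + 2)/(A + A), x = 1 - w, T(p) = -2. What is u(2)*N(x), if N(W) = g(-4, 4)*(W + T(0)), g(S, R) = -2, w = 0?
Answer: -8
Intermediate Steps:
x = 1 (x = 1 - 1*0 = 1 + 0 = 1)
u(A) = -2*(2 + A)/A (u(A) = -4*(A + 2)/(A + A) = -4*(2 + A)/(2*A) = -4*(2 + A)*1/(2*A) = -2*(2 + A)/A)
N(W) = 4 - 2*W (N(W) = -2*(W - 2) = -2*(-2 + W) = 4 - 2*W)
u(2)*N(x) = (-2 - 4/2)*(4 - 2*1) = (-2 - 4*1/2)*(4 - 2) = (-2 - 2)*2 = -4*2 = -8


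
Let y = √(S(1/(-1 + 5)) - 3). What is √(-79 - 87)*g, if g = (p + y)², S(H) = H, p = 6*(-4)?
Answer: 24*√1826 + 2293*I*√166/4 ≈ 1025.6 + 7385.8*I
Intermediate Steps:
p = -24
y = I*√11/2 (y = √(1/(-1 + 5) - 3) = √(1/4 - 3) = √(¼ - 3) = √(-11/4) = I*√11/2 ≈ 1.6583*I)
g = (-24 + I*√11/2)² ≈ 573.25 - 79.599*I
√(-79 - 87)*g = √(-79 - 87)*((48 - I*√11)²/4) = √(-166)*((48 - I*√11)²/4) = (I*√166)*((48 - I*√11)²/4) = I*√166*(48 - I*√11)²/4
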